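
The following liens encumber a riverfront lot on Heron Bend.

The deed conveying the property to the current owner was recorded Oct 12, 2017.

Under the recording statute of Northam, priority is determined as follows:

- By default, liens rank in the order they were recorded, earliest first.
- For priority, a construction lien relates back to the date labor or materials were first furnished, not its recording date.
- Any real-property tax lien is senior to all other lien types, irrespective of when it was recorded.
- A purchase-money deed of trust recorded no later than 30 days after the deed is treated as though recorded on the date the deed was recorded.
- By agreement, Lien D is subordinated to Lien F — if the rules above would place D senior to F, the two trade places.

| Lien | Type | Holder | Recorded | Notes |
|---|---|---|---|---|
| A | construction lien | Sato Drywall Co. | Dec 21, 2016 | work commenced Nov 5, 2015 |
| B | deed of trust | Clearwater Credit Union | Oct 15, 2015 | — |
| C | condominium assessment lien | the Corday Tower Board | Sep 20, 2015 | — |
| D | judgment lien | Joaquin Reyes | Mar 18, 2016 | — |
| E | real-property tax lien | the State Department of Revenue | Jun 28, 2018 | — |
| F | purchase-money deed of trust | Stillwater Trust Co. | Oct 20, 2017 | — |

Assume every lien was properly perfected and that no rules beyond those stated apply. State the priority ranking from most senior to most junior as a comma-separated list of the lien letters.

Adjusting effective dates: A relates back to Nov 5, 2015 (work commenced); F relates back to the deed date Oct 12, 2017.
E is a real-property tax lien, so it outranks all other liens regardless of date.
Ordering the rest by effective date: C (Sep 20, 2015), B (Oct 15, 2015), A (Nov 5, 2015), D (Mar 18, 2016), F (Oct 12, 2017).
The subordination applies — D was senior to F — so D and F swap.

E, C, B, A, F, D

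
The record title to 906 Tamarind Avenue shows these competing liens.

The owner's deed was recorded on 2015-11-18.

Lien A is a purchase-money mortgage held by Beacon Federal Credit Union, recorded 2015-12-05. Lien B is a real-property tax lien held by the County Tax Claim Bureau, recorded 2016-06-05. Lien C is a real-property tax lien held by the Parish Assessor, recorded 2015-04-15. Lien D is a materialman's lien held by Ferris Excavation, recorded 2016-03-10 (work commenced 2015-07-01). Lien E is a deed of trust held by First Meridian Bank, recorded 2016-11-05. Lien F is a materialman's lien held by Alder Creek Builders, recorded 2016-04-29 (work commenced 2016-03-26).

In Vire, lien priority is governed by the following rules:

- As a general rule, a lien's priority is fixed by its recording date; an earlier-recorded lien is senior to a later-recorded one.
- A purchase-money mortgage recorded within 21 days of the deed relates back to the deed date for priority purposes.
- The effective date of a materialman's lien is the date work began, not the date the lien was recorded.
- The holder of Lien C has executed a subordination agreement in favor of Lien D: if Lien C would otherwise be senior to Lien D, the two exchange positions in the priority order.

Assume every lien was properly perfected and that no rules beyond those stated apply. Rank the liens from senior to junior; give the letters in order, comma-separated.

D, C, A, F, B, E

Effective dates: A was recorded within the 21-day window, so its effective date is the deed date 2015-11-18; D is treated as recorded 2015-07-01, the work-commencement date; F's effective date is 2016-03-26, when work began.
By effective date, earliest first: C (2015-04-15), D (2015-07-01), A (2015-11-18), F (2016-03-26), B (2016-06-05), E (2016-11-05).
Because C would otherwise rank above D, the subordination swaps them.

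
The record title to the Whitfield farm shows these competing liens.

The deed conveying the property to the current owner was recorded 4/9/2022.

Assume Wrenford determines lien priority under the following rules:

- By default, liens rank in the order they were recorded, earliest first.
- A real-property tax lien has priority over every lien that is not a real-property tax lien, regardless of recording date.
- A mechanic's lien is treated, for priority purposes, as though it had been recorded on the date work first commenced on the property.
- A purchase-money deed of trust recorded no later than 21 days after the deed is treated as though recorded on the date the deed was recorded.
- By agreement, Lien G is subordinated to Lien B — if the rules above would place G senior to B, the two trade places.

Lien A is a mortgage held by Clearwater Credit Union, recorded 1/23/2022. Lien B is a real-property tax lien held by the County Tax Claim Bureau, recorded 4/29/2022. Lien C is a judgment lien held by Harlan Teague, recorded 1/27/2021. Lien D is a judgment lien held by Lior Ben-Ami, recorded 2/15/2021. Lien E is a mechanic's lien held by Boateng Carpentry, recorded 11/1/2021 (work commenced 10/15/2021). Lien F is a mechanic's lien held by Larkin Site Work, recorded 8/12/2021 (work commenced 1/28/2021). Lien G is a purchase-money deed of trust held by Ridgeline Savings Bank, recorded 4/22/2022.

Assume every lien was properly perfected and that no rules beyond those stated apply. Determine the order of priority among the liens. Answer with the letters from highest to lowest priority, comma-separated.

B, C, F, D, E, A, G

Effective dates: E's effective date is 10/15/2021, when work began; F relates back to 1/28/2021 (work commenced); G relates back to the deed date 4/9/2022.
As a real-property tax lien, B is senior to every other lien.
The other liens, earliest effective date first: C (1/27/2021), F (1/28/2021), D (2/15/2021), E (10/15/2021), A (1/23/2022), G (4/9/2022).
G is already junior to B, so the subordination agreement changes nothing.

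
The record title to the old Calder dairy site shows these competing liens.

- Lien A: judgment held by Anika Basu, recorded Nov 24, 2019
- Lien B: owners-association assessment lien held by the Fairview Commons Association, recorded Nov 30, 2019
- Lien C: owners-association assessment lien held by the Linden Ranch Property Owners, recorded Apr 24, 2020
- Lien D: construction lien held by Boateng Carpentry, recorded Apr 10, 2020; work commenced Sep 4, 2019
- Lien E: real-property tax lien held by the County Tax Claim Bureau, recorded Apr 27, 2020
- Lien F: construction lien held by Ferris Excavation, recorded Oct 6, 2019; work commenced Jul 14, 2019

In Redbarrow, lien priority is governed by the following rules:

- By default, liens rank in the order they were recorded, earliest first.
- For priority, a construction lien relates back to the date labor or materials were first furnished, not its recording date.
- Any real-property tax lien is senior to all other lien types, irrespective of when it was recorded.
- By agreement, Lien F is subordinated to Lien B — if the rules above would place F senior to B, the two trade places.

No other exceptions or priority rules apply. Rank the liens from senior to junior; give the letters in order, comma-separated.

Effective dates after the stated exceptions: D relates back to Sep 4, 2019 (work commenced); F's effective date is Jul 14, 2019, when work began.
E is a real-property tax lien, so it outranks all other liens regardless of date.
Among the remaining liens, by effective date: F (Jul 14, 2019), D (Sep 4, 2019), A (Nov 24, 2019), B (Nov 30, 2019), C (Apr 24, 2020).
F would otherwise be senior to B, so under the subordination agreement F and B exchange positions.

E, B, D, A, F, C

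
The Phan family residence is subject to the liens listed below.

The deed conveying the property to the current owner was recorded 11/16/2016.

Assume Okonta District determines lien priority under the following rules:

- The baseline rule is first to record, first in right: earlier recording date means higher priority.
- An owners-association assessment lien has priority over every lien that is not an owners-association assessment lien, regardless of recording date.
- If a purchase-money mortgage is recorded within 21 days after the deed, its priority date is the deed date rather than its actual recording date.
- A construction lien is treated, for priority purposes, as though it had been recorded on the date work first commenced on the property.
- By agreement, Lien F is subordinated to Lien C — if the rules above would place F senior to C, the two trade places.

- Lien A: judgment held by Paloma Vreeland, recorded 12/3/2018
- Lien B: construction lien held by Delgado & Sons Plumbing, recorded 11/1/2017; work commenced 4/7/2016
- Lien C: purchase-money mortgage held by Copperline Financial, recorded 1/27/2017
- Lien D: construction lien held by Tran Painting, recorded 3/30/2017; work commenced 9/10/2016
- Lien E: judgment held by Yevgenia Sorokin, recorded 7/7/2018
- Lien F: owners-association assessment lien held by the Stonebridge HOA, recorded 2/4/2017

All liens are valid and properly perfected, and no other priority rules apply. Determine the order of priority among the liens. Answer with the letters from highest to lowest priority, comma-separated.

C, B, D, F, E, A

Effective dates: B is treated as recorded 4/7/2016, the work-commencement date; C was recorded 72 days after the deed — beyond 21 days — so no relation-back applies; D is treated as recorded 9/10/2016, the work-commencement date.
F, as an owners-association assessment lien, has superpriority and ranks first.
Ordering the rest by effective date: B (4/7/2016), D (9/10/2016), C (1/27/2017), E (7/7/2018), A (12/3/2018).
The subordination applies — F was senior to C — so F and C swap.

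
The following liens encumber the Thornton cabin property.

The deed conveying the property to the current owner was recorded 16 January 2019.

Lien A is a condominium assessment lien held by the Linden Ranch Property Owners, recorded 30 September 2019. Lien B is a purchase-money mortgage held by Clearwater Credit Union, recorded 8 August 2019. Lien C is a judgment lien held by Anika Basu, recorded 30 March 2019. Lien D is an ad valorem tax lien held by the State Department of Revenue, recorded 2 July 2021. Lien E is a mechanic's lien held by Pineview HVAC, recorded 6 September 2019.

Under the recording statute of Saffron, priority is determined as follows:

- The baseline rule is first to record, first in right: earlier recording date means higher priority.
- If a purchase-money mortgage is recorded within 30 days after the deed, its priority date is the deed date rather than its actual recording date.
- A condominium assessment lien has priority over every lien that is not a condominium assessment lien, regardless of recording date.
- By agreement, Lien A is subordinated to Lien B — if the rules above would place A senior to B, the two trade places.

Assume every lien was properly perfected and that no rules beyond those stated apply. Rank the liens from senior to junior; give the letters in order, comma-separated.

B, C, A, E, D

First, effective dates: B was recorded 204 days after the deed, outside the 30-day window, so it keeps its recording date.
A, as a condominium assessment lien, has superpriority and ranks first.
Among the remaining liens, by effective date: C (30 March 2019), B (8 August 2019), E (6 September 2019), D (2 July 2021).
Because A would otherwise rank above B, the subordination swaps them.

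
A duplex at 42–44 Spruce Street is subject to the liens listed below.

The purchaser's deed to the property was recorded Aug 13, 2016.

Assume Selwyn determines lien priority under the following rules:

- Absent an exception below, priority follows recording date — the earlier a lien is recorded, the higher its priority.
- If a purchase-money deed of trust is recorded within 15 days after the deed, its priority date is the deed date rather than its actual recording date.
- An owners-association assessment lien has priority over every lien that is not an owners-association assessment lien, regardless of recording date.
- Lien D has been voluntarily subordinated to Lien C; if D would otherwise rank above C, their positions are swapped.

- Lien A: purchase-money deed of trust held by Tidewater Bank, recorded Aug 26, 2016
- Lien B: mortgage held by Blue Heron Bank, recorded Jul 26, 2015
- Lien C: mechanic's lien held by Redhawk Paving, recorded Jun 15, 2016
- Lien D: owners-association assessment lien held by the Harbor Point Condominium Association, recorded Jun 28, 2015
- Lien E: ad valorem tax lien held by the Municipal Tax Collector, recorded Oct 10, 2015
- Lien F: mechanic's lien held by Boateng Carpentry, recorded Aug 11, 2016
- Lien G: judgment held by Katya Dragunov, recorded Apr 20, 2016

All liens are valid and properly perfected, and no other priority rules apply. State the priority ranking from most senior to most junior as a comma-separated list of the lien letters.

Effective dates: A relates back to the deed date Aug 13, 2016.
As an owners-association assessment lien, D is senior to every other lien.
Ordering the rest by effective date: B (Jul 26, 2015), E (Oct 10, 2015), G (Apr 20, 2016), C (Jun 15, 2016), F (Aug 11, 2016), A (Aug 13, 2016).
D would otherwise be senior to C, so under the subordination agreement D and C exchange positions.

C, B, E, G, D, F, A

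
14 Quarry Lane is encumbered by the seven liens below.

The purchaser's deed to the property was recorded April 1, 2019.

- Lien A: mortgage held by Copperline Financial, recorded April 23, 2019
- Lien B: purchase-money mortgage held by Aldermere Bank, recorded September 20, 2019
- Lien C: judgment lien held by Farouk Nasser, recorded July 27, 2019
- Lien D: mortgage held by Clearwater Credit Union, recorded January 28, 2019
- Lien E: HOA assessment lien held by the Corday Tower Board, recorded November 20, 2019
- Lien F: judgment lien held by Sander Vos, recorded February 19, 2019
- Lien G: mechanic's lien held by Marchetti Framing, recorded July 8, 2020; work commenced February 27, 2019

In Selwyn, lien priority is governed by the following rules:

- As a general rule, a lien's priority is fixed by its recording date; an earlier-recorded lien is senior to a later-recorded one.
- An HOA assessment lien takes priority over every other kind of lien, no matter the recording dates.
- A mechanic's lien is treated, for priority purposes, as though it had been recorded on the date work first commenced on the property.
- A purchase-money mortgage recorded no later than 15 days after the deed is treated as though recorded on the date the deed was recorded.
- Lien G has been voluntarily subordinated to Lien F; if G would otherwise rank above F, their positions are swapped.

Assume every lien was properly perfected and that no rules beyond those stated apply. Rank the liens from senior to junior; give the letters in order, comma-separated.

E, D, F, G, A, C, B

Effective dates after the stated exceptions: B was recorded 172 days after the deed, outside the 15-day window, so it keeps its recording date; G is treated as recorded February 27, 2019, the work-commencement date.
E is an HOA assessment lien, so it outranks all other liens regardless of date.
Among the remaining liens, by effective date: D (January 28, 2019), F (February 19, 2019), G (February 27, 2019), A (April 23, 2019), C (July 27, 2019), B (September 20, 2019).
Since G is not senior to F, the subordination leaves the order unchanged.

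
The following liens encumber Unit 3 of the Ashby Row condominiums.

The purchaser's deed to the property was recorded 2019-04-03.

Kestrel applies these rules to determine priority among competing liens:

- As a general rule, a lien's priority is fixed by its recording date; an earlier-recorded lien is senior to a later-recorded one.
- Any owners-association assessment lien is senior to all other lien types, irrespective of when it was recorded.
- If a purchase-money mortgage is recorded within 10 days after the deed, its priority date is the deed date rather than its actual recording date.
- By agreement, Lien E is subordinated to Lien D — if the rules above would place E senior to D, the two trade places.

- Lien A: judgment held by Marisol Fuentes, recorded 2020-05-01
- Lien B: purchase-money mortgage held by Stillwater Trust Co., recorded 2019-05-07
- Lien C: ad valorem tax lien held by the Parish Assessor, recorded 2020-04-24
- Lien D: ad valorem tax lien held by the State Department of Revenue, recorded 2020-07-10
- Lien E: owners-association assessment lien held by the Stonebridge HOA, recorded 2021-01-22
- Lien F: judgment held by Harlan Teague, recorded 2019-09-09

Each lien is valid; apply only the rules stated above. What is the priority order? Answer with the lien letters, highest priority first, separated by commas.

D, B, F, C, A, E

Adjusting effective dates: B was recorded 34 days after the deed — beyond 10 days — so no relation-back applies.
E is an owners-association assessment lien and takes priority over every other lien.
The other liens, earliest effective date first: B (2019-05-07), F (2019-09-09), C (2020-04-24), A (2020-05-01), D (2020-07-10).
E is senior to D before the subordination, so the two trade places.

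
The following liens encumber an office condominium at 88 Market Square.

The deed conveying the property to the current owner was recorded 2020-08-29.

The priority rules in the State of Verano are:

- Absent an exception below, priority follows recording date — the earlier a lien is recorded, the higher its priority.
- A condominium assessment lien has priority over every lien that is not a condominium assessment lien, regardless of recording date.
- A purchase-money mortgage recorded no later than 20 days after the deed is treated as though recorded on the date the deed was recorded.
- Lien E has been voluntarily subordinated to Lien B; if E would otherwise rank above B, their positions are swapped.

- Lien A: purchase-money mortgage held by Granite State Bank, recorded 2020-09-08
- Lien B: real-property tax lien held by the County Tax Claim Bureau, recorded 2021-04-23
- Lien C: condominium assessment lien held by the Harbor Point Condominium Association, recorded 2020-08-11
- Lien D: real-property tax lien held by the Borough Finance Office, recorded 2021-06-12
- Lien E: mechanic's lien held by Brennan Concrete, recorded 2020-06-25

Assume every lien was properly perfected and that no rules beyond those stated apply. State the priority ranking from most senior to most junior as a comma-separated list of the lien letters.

C, B, A, E, D

First, effective dates: A's effective date is the deed date, 2020-08-29.
As a condominium assessment lien, C is senior to every other lien.
Ordering the rest by effective date: E (2020-06-25), A (2020-08-29), B (2021-04-23), D (2021-06-12).
E would otherwise be senior to B, so under the subordination agreement E and B exchange positions.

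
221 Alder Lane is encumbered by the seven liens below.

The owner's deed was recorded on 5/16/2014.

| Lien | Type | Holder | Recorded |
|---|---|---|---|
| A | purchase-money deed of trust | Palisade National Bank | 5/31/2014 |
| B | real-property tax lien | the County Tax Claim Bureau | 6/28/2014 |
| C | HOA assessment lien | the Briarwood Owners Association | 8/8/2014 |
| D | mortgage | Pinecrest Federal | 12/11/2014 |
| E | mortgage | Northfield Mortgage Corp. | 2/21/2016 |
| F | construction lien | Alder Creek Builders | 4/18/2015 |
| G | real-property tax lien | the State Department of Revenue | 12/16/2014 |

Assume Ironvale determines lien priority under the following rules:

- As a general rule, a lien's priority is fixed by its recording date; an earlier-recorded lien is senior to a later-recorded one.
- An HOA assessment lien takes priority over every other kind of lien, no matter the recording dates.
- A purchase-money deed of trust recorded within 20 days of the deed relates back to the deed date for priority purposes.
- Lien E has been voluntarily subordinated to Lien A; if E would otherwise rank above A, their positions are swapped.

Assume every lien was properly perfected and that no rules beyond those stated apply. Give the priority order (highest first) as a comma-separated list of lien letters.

Effective dates: A was recorded within the 20-day window, so its effective date is the deed date 5/16/2014.
As an HOA assessment lien, C is senior to every other lien.
Ordering the rest by effective date: A (5/16/2014), B (6/28/2014), D (12/11/2014), G (12/16/2014), F (4/18/2015), E (2/21/2016).
E is already junior to A, so the subordination agreement changes nothing.

C, A, B, D, G, F, E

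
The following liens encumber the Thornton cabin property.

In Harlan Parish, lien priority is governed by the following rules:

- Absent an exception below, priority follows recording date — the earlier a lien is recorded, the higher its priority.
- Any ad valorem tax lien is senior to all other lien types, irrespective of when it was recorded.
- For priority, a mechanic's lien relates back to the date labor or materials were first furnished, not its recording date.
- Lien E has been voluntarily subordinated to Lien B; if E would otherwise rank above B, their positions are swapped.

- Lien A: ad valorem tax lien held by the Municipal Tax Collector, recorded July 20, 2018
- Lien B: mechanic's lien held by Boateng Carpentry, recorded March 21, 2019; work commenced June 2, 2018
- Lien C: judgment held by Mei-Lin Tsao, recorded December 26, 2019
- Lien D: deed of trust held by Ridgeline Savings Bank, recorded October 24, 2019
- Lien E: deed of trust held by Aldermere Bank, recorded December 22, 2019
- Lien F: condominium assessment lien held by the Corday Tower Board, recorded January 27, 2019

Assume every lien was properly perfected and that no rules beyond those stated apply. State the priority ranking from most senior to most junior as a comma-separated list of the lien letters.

Effective dates after the stated exceptions: B relates back to June 2, 2018 (work commenced).
A, as an ad valorem tax lien, has superpriority and ranks first.
The other liens, earliest effective date first: B (June 2, 2018), F (January 27, 2019), D (October 24, 2019), E (December 22, 2019), C (December 26, 2019).
Since E is not senior to B, the subordination leaves the order unchanged.

A, B, F, D, E, C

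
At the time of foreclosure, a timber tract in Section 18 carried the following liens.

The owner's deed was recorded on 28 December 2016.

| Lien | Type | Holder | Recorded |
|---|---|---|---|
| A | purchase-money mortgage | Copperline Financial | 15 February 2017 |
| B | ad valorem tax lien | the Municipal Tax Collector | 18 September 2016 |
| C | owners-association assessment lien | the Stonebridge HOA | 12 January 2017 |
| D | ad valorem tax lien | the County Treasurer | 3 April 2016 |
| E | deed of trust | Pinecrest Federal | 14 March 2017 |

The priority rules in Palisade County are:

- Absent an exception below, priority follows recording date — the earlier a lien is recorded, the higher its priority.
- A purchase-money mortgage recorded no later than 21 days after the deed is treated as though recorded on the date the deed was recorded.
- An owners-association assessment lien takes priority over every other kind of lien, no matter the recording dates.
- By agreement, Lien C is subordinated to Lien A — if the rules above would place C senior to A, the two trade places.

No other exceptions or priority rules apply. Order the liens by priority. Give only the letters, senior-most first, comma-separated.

A, D, B, C, E

Adjusting effective dates: A was recorded 49 days after the deed, outside the 21-day window, so it keeps its recording date.
C, as an owners-association assessment lien, has superpriority and ranks first.
Remaining liens by effective date: D (3 April 2016), B (18 September 2016), A (15 February 2017), E (14 March 2017).
C is senior to A before the subordination, so the two trade places.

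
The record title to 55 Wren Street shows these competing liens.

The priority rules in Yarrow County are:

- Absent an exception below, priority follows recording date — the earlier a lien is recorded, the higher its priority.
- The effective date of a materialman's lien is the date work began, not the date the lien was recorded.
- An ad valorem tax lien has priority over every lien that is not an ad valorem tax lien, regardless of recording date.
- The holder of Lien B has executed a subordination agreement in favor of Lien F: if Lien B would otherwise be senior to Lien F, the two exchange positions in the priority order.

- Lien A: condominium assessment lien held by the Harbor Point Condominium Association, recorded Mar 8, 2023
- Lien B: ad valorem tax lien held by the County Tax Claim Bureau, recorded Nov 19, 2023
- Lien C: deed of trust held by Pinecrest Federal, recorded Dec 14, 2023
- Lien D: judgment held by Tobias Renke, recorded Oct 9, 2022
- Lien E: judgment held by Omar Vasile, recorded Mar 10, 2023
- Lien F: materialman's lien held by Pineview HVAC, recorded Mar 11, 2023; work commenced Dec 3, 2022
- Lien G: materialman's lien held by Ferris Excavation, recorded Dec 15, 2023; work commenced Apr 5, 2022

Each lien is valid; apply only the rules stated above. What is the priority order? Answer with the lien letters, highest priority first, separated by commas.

Effective dates after the stated exceptions: F's effective date is Dec 3, 2022, when work began; G's effective date is Apr 5, 2022, when work began.
B, as an ad valorem tax lien, has superpriority and ranks first.
Ordering the rest by effective date: G (Apr 5, 2022), D (Oct 9, 2022), F (Dec 3, 2022), A (Mar 8, 2023), E (Mar 10, 2023), C (Dec 14, 2023).
B would otherwise be senior to F, so under the subordination agreement B and F exchange positions.

F, G, D, B, A, E, C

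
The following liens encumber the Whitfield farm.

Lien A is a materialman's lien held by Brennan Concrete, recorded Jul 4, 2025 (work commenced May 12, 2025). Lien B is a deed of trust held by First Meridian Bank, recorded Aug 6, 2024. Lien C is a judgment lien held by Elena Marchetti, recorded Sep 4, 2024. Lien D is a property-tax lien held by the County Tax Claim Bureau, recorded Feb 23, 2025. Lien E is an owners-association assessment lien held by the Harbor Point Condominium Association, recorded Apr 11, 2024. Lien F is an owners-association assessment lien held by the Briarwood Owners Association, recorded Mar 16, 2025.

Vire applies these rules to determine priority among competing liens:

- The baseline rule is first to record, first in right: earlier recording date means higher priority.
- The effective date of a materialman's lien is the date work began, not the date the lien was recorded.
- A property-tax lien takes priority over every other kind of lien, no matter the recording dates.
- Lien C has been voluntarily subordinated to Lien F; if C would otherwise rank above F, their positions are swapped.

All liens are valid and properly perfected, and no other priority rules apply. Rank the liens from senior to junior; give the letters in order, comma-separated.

Effective dates after the stated exceptions: A relates back to May 12, 2025 (work commenced).
D, as a property-tax lien, has superpriority and ranks first.
Among the remaining liens, by effective date: E (Apr 11, 2024), B (Aug 6, 2024), C (Sep 4, 2024), F (Mar 16, 2025), A (May 12, 2025).
C is senior to F before the subordination, so the two trade places.

D, E, B, F, C, A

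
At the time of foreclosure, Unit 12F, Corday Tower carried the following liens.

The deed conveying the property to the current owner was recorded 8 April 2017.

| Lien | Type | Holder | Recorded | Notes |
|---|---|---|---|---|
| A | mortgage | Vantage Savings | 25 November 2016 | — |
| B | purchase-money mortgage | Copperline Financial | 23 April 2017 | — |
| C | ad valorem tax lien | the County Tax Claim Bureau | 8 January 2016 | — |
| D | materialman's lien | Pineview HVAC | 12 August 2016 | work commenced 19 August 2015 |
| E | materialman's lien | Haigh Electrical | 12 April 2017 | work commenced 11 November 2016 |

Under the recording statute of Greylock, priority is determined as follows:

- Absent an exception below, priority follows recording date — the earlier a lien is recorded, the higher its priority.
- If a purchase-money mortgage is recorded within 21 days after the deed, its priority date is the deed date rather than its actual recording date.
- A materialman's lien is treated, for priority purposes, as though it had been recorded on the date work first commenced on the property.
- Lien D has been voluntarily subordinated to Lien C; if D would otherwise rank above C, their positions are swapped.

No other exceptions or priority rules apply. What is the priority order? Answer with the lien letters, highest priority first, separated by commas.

C, D, E, A, B

Effective dates: B relates back to the deed date 8 April 2017; D is treated as recorded 19 August 2015, the work-commencement date; E is treated as recorded 11 November 2016, the work-commencement date.
By effective date, earliest first: D (19 August 2015), C (8 January 2016), E (11 November 2016), A (25 November 2016), B (8 April 2017).
Because D would otherwise rank above C, the subordination swaps them.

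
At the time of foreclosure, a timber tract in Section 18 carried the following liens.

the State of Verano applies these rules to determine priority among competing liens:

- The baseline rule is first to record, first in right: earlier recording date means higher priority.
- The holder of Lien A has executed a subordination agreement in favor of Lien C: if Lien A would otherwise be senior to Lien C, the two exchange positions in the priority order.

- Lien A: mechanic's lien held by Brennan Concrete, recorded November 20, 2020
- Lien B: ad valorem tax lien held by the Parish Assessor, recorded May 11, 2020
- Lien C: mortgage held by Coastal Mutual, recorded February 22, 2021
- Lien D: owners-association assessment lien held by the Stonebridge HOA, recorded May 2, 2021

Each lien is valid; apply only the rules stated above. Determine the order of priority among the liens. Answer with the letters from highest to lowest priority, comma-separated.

B, C, A, D

By effective date: B (May 11, 2020), A (November 20, 2020), C (February 22, 2021), D (May 2, 2021).
The subordination applies — A was senior to C — so A and C swap.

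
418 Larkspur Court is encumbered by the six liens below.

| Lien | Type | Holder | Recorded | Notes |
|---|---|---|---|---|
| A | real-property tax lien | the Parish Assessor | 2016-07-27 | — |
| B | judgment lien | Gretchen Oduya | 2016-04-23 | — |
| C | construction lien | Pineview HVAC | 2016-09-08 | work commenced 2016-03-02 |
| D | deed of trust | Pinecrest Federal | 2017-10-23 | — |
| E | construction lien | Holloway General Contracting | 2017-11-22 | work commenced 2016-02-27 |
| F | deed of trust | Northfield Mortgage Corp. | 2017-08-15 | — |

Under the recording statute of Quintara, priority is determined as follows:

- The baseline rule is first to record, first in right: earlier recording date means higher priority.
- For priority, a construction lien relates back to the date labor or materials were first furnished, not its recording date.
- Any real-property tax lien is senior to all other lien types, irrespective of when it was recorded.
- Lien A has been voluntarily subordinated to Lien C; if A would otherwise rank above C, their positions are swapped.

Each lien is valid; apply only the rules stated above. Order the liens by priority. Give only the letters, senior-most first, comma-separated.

C, E, A, B, F, D

Effective dates after the stated exceptions: C relates back to 2016-03-02 (work commenced); E relates back to 2016-02-27 (work commenced).
As a real-property tax lien, A is senior to every other lien.
Ordering the rest by effective date: E (2016-02-27), C (2016-03-02), B (2016-04-23), F (2017-08-15), D (2017-10-23).
Because A would otherwise rank above C, the subordination swaps them.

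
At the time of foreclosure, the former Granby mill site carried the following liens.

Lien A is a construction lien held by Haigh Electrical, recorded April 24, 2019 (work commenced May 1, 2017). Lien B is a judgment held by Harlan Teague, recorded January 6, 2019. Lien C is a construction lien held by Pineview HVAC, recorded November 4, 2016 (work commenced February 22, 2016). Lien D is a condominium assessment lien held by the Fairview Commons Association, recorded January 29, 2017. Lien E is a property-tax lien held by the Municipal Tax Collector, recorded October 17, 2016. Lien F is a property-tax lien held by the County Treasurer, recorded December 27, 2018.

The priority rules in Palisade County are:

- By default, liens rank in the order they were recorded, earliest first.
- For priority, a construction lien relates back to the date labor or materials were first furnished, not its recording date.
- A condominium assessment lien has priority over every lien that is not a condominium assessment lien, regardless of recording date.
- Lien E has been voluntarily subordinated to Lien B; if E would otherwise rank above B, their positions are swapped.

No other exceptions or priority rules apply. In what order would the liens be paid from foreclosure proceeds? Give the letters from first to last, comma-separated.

D, C, B, A, F, E

Effective dates: A relates back to May 1, 2017 (work commenced); C is treated as recorded February 22, 2016, the work-commencement date.
As a condominium assessment lien, D is senior to every other lien.
Remaining liens by effective date: C (February 22, 2016), E (October 17, 2016), A (May 1, 2017), F (December 27, 2018), B (January 6, 2019).
The subordination applies — E was senior to B — so E and B swap.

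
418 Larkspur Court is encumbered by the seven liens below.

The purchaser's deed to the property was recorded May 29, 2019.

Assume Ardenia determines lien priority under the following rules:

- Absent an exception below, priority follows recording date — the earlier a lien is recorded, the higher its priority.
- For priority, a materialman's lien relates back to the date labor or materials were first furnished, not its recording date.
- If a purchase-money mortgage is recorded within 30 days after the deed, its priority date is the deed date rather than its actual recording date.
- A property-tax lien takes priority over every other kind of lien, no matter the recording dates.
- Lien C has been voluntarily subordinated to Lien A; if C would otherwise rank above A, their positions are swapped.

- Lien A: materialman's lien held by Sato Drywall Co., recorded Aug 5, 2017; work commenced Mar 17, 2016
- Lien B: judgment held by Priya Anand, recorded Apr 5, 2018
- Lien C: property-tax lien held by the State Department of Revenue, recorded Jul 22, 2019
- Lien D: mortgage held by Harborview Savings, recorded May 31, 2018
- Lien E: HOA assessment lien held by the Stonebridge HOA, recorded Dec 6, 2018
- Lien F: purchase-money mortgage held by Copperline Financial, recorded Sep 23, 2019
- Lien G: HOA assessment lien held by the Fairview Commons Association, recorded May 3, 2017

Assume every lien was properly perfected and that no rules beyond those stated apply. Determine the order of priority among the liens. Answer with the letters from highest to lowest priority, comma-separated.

A, C, G, B, D, E, F

Effective dates: A's effective date is Mar 17, 2016, when work began; F was recorded 117 days after the deed, outside the 30-day window, so it keeps its recording date.
As a property-tax lien, C is senior to every other lien.
The other liens, earliest effective date first: A (Mar 17, 2016), G (May 3, 2017), B (Apr 5, 2018), D (May 31, 2018), E (Dec 6, 2018), F (Sep 23, 2019).
C is senior to A before the subordination, so the two trade places.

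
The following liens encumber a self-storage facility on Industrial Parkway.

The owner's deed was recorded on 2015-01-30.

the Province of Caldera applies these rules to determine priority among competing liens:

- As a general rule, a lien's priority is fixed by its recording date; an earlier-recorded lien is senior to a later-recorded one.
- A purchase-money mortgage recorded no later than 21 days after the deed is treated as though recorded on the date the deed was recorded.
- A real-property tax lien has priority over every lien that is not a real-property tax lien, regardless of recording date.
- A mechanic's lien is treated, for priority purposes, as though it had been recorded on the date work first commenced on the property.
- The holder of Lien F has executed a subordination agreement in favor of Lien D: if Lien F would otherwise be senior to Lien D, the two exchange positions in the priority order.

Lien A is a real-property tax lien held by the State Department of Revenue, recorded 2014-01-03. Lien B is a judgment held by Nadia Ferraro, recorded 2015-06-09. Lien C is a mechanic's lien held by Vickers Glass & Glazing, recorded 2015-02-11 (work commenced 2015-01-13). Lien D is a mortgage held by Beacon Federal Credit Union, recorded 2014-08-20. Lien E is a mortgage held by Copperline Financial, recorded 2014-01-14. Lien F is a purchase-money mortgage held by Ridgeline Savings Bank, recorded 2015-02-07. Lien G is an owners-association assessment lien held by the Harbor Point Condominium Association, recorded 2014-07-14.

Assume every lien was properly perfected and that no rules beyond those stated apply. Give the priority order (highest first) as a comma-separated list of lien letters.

A, E, G, D, C, F, B

Effective dates: C's effective date is 2015-01-13, when work began; F relates back to the deed date 2015-01-30.
A is a real-property tax lien and takes priority over every other lien.
Remaining liens by effective date: E (2014-01-14), G (2014-07-14), D (2014-08-20), C (2015-01-13), F (2015-01-30), B (2015-06-09).
Since F is not senior to D, the subordination leaves the order unchanged.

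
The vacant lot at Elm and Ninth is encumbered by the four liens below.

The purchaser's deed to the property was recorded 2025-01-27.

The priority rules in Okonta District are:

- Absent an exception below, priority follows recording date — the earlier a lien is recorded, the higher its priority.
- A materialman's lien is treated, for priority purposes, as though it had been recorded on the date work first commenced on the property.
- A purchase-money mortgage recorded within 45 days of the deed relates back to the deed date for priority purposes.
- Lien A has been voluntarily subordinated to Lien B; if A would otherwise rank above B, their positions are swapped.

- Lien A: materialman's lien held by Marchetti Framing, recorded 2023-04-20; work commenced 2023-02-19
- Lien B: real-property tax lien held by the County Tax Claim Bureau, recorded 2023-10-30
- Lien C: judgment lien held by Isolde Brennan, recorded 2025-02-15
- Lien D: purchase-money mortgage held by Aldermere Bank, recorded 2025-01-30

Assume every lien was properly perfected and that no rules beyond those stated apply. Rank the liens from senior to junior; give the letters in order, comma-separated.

B, A, D, C

Adjusting effective dates: A is treated as recorded 2023-02-19, the work-commencement date; D relates back to the deed date 2025-01-27.
By effective date: A (2023-02-19), B (2023-10-30), D (2025-01-27), C (2025-02-15).
A is senior to B before the subordination, so the two trade places.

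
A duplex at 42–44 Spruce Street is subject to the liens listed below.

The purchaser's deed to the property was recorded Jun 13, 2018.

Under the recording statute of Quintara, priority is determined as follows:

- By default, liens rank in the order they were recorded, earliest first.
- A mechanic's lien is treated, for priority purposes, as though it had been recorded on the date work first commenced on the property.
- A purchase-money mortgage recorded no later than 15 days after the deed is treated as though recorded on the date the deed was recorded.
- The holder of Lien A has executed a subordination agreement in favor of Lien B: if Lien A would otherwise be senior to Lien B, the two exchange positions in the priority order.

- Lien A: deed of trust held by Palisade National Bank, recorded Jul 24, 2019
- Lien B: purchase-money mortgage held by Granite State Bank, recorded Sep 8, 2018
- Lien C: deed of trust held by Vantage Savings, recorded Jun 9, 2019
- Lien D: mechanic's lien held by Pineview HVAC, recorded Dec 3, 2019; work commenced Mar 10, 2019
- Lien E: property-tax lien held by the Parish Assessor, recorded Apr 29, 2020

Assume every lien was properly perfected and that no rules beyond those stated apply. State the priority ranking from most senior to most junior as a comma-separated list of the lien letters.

B, D, C, A, E

Effective dates: B was recorded 87 days after the deed, outside the 15-day window, so it keeps its recording date; D is treated as recorded Mar 10, 2019, the work-commencement date.
By effective date: B (Sep 8, 2018), D (Mar 10, 2019), C (Jun 9, 2019), A (Jul 24, 2019), E (Apr 29, 2020).
A is already junior to B, so the subordination agreement changes nothing.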